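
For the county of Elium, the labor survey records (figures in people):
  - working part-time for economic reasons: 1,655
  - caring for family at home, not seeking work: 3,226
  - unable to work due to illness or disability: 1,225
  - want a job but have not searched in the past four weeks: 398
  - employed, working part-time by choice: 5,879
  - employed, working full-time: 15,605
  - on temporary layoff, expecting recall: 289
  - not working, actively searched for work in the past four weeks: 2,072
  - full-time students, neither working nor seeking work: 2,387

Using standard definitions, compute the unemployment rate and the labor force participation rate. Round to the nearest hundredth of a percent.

Unemployment rate ≈ 9.26%; labor force participation rate ≈ 77.90%.

Employed = 1,655 + 5,879 + 15,605 = 23,139 (anyone who worked, including part-time for economic reasons, counts as employed).
Unemployed = 289 + 2,072 = 2,361 (jobless and actively searching, or on temporary layoff).
Labor force = 23,139 + 2,361 = 25,500.
Not in labor force = 3,226 + 1,225 + 398 + 2,387 = 7,236 (those not working and not actively searching are outside the labor force — including those who want a job but have given up searching).
Civilian working-age population = 25,500 + 7,236 = 32,736.
Unemployment rate = 2,361 / 25,500 = 9.26%.
Labor force participation rate = 25,500 / 32,736 = 77.90%.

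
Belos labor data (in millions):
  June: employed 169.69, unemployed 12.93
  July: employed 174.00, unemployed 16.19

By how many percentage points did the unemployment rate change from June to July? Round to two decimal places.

The unemployment rate changed by +1.43 percentage points.

June: labor force = 169.69 + 12.93 = 182.62; u = 12.93/182.62 = 7.08%.
July: labor force = 174.00 + 16.19 = 190.19; u = 16.19/190.19 = 8.51%.
Change = 8.51% − 7.08% = +1.43 pp.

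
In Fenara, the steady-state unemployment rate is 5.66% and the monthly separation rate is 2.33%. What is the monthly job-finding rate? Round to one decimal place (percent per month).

From u* = s/(s+f): f = s·(1−u)/u.
f = 2.33 × (1 − 0.0566) / 0.0566 = 2.1981 / 0.0566 ≈ 38.8% per month.

Job-finding rate ≈ 38.8% per month.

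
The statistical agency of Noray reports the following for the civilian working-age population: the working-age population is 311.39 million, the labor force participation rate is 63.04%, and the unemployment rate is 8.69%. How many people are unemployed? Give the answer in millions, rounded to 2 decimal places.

About 17.06 million are unemployed.

Labor force = 0.6304 × 311.39 = 196.30 million.
Unemployed = 0.0869 × 196.30 ≈ 17.06 million.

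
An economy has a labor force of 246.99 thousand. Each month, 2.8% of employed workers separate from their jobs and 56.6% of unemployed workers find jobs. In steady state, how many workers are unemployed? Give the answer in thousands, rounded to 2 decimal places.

Steady-state unemployment rate u* = s/(s+f) = 2.8/(2.8+56.6) = 0.047138.
Unemployed = u* × labor force = 0.047138 × 246.99 ≈ 11.64 thousand.

About 11.64 thousand are unemployed in steady state.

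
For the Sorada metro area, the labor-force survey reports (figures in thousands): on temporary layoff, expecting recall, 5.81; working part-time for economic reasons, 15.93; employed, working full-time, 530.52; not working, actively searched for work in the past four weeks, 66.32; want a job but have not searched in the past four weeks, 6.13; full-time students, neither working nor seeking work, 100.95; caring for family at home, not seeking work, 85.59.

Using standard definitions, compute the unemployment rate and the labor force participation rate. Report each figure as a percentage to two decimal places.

Employed = 15.93 + 530.52 = 546.45 thousand (anyone who worked, including part-time for economic reasons, counts as employed).
Unemployed = 5.81 + 66.32 = 72.13 thousand (jobless and actively searching, or on temporary layoff).
Labor force = 546.45 + 72.13 = 618.58 thousand.
Not in labor force = 6.13 + 100.95 + 85.59 = 192.67 thousand (those not working and not actively searching are outside the labor force — including those who want a job but have given up searching).
Civilian working-age population = 618.58 + 192.67 = 811.25 thousand.
Unemployment rate = 72.13 / 618.58 = 11.66%.
Labor force participation rate = 618.58 / 811.25 = 76.25%.

Unemployment rate ≈ 11.66%; labor force participation rate ≈ 76.25%.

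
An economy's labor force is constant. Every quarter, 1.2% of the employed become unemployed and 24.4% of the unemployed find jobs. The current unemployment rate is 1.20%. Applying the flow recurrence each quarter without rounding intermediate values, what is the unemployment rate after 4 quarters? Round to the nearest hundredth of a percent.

With a fixed labor force, u_{t+1} = u_t + s·(1−u_t) − f·u_t = u_t·(1−s−f) + s.
Here 1−s−f = 0.744 and s = 0.012.
u_1 = 0.012000 × 0.744 + 0.012 = 0.020928.
u_2 = 0.020928 × 0.744 + 0.012 = 0.027570.
u_3 = 0.027570 × 0.744 + 0.012 = 0.032512.
u_4 = 0.032512 × 0.744 + 0.012 = 0.036189.

Unemployment rate after four quarters ≈ 3.62%.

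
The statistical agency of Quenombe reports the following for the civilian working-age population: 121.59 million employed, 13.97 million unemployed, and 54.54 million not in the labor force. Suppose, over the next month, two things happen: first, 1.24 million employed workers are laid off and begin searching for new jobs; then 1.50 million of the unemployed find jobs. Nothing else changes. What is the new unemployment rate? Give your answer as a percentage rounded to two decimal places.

New unemployment rate ≈ 10.11%.

Initially, labor force = 121.59 + 13.97 = 135.56 million, so u = 13.97/135.56 = 10.31%.
After the first change, employed falls and unemployed rises by 1.24; labor force unchanged → E = 120.35, U = 15.21, labor force = 135.56 million.
After the second change, unemployed falls and employed rises by 1.50; labor force unchanged → E = 121.85, U = 13.71, labor force = 135.56 million.
New unemployment rate = 13.71 / 135.56 = 10.11%.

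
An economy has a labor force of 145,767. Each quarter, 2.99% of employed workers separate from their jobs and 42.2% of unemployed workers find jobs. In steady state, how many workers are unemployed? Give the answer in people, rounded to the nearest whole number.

Steady-state unemployment rate u* = s/(s+f) = 2.99/(2.99+42.2) = 0.066165.
Unemployed = u* × labor force = 0.066165 × 145,767 ≈ 9,645.

About 9,645 are unemployed in steady state.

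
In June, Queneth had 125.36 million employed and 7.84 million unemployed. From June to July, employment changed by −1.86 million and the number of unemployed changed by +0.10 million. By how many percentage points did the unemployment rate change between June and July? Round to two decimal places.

June: labor force = 125.36 + 7.84 = 133.20; u = 7.84/133.20 = 5.89%.
July: labor force = 123.50 + 7.94 = 131.44; u = 7.94/131.44 = 6.04%.
Change = 6.04% − 5.89% = +0.15 pp.

The unemployment rate changed by +0.15 percentage points.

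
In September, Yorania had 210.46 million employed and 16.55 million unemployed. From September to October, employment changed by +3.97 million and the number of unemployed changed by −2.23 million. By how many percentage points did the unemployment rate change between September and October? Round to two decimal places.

The unemployment rate changed by −1.03 percentage points.

September: labor force = 210.46 + 16.55 = 227.01; u = 16.55/227.01 = 7.29%.
October: labor force = 214.43 + 14.32 = 228.75; u = 14.32/228.75 = 6.26%.
Change = 6.26% − 7.29% = −1.03 pp.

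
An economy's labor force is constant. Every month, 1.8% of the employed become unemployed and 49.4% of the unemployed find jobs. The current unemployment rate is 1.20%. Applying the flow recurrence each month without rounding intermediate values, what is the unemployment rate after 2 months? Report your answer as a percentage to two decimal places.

With a fixed labor force, u_{t+1} = u_t + s·(1−u_t) − f·u_t = u_t·(1−s−f) + s.
Here 1−s−f = 0.488 and s = 0.018.
u_1 = 0.012000 × 0.488 + 0.018 = 0.023856.
u_2 = 0.023856 × 0.488 + 0.018 = 0.029642.

Unemployment rate after two months ≈ 2.96%.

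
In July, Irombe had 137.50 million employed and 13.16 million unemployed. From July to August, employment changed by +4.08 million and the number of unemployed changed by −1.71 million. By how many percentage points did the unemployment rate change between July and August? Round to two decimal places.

July: labor force = 137.50 + 13.16 = 150.66; u = 13.16/150.66 = 8.73%.
August: labor force = 141.58 + 11.45 = 153.03; u = 11.45/153.03 = 7.48%.
Change = 7.48% − 8.73% = −1.25 pp.

The unemployment rate changed by −1.25 percentage points.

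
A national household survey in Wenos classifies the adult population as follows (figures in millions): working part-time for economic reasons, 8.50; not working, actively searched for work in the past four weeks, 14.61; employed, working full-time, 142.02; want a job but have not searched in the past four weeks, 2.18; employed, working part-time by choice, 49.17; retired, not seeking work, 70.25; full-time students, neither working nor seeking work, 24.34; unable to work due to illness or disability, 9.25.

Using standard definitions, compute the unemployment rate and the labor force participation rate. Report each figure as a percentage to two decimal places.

Unemployment rate ≈ 6.82%; labor force participation rate ≈ 66.90%.

Employed = 8.50 + 142.02 + 49.17 = 199.69 million (anyone who worked, including part-time for economic reasons, counts as employed).
Unemployed = 14.61 million.
Labor force = 199.69 + 14.61 = 214.30 million.
Not in labor force = 2.18 + 70.25 + 24.34 + 9.25 = 106.02 million (those not working and not actively searching are outside the labor force — including those who want a job but have given up searching).
Civilian working-age population = 214.30 + 106.02 = 320.32 million.
Unemployment rate = 14.61 / 214.30 = 6.82%.
Labor force participation rate = 214.30 / 320.32 = 66.90%.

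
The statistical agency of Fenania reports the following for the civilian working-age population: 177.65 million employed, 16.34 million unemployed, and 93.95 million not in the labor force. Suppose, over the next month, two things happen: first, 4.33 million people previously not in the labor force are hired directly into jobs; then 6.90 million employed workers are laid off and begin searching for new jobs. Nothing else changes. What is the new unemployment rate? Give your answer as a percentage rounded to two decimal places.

New unemployment rate ≈ 11.72%.

Initially, labor force = 177.65 + 16.34 = 193.99 million, so u = 16.34/193.99 = 8.42%.
After the first change, employed and labor force both rise by 4.33; unemployed unchanged → E = 181.98, U = 16.34, labor force = 198.32 million.
After the second change, employed falls and unemployed rises by 6.90; labor force unchanged → E = 175.08, U = 23.24, labor force = 198.32 million.
New unemployment rate = 23.24 / 198.32 = 11.72%.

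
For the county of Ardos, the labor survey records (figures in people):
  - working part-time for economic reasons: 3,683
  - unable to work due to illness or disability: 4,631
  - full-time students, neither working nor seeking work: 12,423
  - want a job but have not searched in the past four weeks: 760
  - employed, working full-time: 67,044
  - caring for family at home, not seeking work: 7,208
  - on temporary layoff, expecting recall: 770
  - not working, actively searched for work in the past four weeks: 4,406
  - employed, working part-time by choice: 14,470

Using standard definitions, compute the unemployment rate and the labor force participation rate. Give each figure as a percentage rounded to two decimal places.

Unemployment rate ≈ 5.73%; labor force participation rate ≈ 78.32%.

Employed = 3,683 + 67,044 + 14,470 = 85,197 (anyone who worked, including part-time for economic reasons, counts as employed).
Unemployed = 770 + 4,406 = 5,176 (jobless and actively searching, or on temporary layoff).
Labor force = 85,197 + 5,176 = 90,373.
Not in labor force = 4,631 + 12,423 + 760 + 7,208 = 25,022 (those not working and not actively searching are outside the labor force — including those who want a job but have given up searching).
Civilian working-age population = 90,373 + 25,022 = 115,395.
Unemployment rate = 5,176 / 90,373 = 5.73%.
Labor force participation rate = 90,373 / 115,395 = 78.32%.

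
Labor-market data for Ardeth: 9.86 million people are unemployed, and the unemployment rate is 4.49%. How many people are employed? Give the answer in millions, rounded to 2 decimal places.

Labor force = U / u = 9.86 / 0.0449 ≈ 219.60 million.
Employed = labor force − unemployed = 219.60 − 9.86 = 209.74 million.

About 209.74 million are employed.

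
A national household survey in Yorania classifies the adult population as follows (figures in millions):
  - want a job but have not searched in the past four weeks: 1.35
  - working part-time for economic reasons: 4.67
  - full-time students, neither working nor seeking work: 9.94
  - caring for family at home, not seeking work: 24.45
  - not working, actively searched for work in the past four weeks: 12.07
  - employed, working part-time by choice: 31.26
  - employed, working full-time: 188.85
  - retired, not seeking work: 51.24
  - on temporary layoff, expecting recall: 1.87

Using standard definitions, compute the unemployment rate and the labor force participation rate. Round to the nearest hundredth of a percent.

Employed = 4.67 + 31.26 + 188.85 = 224.78 million (anyone who worked, including part-time for economic reasons, counts as employed).
Unemployed = 12.07 + 1.87 = 13.94 million (jobless and actively searching, or on temporary layoff).
Labor force = 224.78 + 13.94 = 238.72 million.
Not in labor force = 1.35 + 9.94 + 24.45 + 51.24 = 86.98 million (those not working and not actively searching are outside the labor force — including those who want a job but have given up searching).
Civilian working-age population = 238.72 + 86.98 = 325.70 million.
Unemployment rate = 13.94 / 238.72 = 5.84%.
Labor force participation rate = 238.72 / 325.70 = 73.29%.

Unemployment rate ≈ 5.84%; labor force participation rate ≈ 73.29%.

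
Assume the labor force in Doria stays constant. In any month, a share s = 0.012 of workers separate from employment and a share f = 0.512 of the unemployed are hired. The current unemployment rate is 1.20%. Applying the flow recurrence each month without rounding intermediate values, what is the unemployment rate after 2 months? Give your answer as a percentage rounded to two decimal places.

Unemployment rate after two months ≈ 2.04%.

With a fixed labor force, u_{t+1} = u_t + s·(1−u_t) − f·u_t = u_t·(1−s−f) + s.
Here 1−s−f = 0.476 and s = 0.012.
u_1 = 0.012000 × 0.476 + 0.012 = 0.017712.
u_2 = 0.017712 × 0.476 + 0.012 = 0.020431.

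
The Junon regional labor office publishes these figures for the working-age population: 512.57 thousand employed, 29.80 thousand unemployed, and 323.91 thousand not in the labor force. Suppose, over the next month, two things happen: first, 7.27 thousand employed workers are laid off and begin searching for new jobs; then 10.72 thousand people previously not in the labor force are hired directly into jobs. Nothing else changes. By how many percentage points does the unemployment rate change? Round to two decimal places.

The unemployment rate changes by +1.21 percentage points.

Initially, labor force = 512.57 + 29.80 = 542.37 thousand, so u = 29.80/542.37 = 5.49%.
After the first change, employed falls and unemployed rises by 7.27; labor force unchanged → E = 505.30, U = 37.07, labor force = 542.37 thousand.
After the second change, employed and labor force both rise by 10.72; unemployed unchanged → E = 516.02, U = 37.07, labor force = 553.09 thousand.
New unemployment rate = 37.07 / 553.09 = 6.70%.
Change = 6.70% − 5.49% = +1.21 percentage points.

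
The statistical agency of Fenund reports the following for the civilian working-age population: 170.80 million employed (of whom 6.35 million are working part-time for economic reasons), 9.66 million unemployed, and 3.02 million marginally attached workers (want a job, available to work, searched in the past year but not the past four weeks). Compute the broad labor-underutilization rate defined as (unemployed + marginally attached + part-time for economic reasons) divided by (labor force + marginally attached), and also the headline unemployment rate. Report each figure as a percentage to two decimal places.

Broad underutilization rate ≈ 10.37%; headline unemployment rate ≈ 5.35%.

Labor force = 170.80 + 9.66 = 180.46 million.
Numerator = 9.66 + 3.02 + 6.35 = 19.03 million.
Denominator = 180.46 + 3.02 = 183.48 million.
Broad rate = 19.03 / 183.48 = 10.37%.
Headline unemployment rate = 9.66 / 180.46 = 5.35%.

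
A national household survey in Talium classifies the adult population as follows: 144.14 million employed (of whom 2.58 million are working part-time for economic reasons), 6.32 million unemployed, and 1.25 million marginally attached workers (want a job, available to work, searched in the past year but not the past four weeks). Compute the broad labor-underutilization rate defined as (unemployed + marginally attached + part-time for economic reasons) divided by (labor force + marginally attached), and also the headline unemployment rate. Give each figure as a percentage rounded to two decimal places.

Broad underutilization rate ≈ 6.69%; headline unemployment rate ≈ 4.20%.

Labor force = 144.14 + 6.32 = 150.46 million.
Numerator = 6.32 + 1.25 + 2.58 = 10.15 million.
Denominator = 150.46 + 1.25 = 151.71 million.
Broad rate = 10.15 / 151.71 = 6.69%.
Headline unemployment rate = 6.32 / 150.46 = 4.20%.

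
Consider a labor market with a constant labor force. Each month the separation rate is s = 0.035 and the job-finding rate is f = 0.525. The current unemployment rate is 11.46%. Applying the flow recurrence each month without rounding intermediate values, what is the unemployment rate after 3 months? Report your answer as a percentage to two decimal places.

Unemployment rate after three months ≈ 6.69%.

With a fixed labor force, u_{t+1} = u_t + s·(1−u_t) − f·u_t = u_t·(1−s−f) + s.
Here 1−s−f = 0.440 and s = 0.035.
u_1 = 0.114600 × 0.440 + 0.035 = 0.085424.
u_2 = 0.085424 × 0.440 + 0.035 = 0.072587.
u_3 = 0.072587 × 0.440 + 0.035 = 0.066938.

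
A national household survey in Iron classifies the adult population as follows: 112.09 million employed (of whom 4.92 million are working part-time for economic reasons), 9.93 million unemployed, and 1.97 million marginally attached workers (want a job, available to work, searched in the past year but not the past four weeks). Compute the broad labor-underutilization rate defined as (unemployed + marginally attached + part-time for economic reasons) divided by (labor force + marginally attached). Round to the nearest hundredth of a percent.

Broad underutilization rate ≈ 13.57%.

Labor force = 112.09 + 9.93 = 122.02 million.
Numerator = 9.93 + 1.97 + 4.92 = 16.82 million.
Denominator = 122.02 + 1.97 = 123.99 million.
Broad rate = 16.82 / 123.99 = 13.57%.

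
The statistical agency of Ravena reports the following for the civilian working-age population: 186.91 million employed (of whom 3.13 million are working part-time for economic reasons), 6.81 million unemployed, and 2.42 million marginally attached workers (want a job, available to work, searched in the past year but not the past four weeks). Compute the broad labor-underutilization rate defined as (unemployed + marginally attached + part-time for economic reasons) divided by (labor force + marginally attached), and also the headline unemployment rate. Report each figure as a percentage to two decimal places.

Broad underutilization rate ≈ 6.30%; headline unemployment rate ≈ 3.52%.

Labor force = 186.91 + 6.81 = 193.72 million.
Numerator = 6.81 + 2.42 + 3.13 = 12.36 million.
Denominator = 193.72 + 2.42 = 196.14 million.
Broad rate = 12.36 / 196.14 = 6.30%.
Headline unemployment rate = 6.81 / 193.72 = 3.52%.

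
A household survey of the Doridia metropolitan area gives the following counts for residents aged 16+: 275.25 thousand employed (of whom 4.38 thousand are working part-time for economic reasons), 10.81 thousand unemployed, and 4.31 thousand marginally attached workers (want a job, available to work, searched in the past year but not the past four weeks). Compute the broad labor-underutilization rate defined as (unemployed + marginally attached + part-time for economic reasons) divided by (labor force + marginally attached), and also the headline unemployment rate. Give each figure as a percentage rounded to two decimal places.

Labor force = 275.25 + 10.81 = 286.06 thousand.
Numerator = 10.81 + 4.31 + 4.38 = 19.50 thousand.
Denominator = 286.06 + 4.31 = 290.37 thousand.
Broad rate = 19.50 / 290.37 = 6.72%.
Headline unemployment rate = 10.81 / 286.06 = 3.78%.

Broad underutilization rate ≈ 6.72%; headline unemployment rate ≈ 3.78%.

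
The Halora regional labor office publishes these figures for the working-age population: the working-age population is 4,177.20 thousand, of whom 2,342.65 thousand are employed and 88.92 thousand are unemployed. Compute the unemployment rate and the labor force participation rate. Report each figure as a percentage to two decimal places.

Unemployment rate ≈ 3.66%; labor force participation rate ≈ 58.21%.

Labor force = employed + unemployed = 2,342.65 + 88.92 = 2,431.57 thousand.
Unemployment rate = 88.92 / 2,431.57 = 3.66%.
Labor force participation rate = 2,431.57 / 4,177.20 = 58.21%.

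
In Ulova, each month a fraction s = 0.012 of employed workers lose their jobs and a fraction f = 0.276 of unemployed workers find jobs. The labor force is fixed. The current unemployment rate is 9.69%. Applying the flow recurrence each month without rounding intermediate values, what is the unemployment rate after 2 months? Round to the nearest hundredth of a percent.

Unemployment rate after two months ≈ 6.97%.

With a fixed labor force, u_{t+1} = u_t + s·(1−u_t) − f·u_t = u_t·(1−s−f) + s.
Here 1−s−f = 0.712 and s = 0.012.
u_1 = 0.096900 × 0.712 + 0.012 = 0.080993.
u_2 = 0.080993 × 0.712 + 0.012 = 0.069667.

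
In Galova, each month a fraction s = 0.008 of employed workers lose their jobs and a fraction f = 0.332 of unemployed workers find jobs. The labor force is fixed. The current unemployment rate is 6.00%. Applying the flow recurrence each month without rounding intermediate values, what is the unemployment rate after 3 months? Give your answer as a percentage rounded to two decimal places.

Unemployment rate after three months ≈ 3.40%.

With a fixed labor force, u_{t+1} = u_t + s·(1−u_t) − f·u_t = u_t·(1−s−f) + s.
Here 1−s−f = 0.660 and s = 0.008.
u_1 = 0.060000 × 0.660 + 0.008 = 0.047600.
u_2 = 0.047600 × 0.660 + 0.008 = 0.039416.
u_3 = 0.039416 × 0.660 + 0.008 = 0.034015.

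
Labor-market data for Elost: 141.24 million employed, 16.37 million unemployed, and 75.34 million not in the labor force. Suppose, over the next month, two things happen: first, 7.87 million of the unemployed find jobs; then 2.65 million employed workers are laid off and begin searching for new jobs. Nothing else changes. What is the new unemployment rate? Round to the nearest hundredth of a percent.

Initially, labor force = 141.24 + 16.37 = 157.61 million, so u = 16.37/157.61 = 10.39%.
After the first change, unemployed falls and employed rises by 7.87; labor force unchanged → E = 149.11, U = 8.50, labor force = 157.61 million.
After the second change, employed falls and unemployed rises by 2.65; labor force unchanged → E = 146.46, U = 11.15, labor force = 157.61 million.
New unemployment rate = 11.15 / 157.61 = 7.07%.

New unemployment rate ≈ 7.07%.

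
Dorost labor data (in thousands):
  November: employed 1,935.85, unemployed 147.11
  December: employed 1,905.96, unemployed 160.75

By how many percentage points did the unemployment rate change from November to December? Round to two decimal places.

November: labor force = 1,935.85 + 147.11 = 2,082.96; u = 147.11/2,082.96 = 7.06%.
December: labor force = 1,905.96 + 160.75 = 2,066.71; u = 160.75/2,066.71 = 7.78%.
Change = 7.78% − 7.06% = +0.72 pp.

The unemployment rate changed by +0.72 percentage points.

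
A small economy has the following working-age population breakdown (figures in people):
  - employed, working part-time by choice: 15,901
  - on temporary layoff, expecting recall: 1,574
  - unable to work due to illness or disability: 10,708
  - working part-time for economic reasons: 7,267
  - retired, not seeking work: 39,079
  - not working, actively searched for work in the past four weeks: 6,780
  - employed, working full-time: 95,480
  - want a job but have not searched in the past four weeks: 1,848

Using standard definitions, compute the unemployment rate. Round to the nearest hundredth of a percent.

Employed = 15,901 + 7,267 + 95,480 = 118,648 (anyone who worked, including part-time for economic reasons, counts as employed).
Unemployed = 1,574 + 6,780 = 8,354 (jobless and actively searching, or on temporary layoff).
Labor force = 118,648 + 8,354 = 127,002.
Unemployment rate = 8,354 / 127,002 = 6.58%.

Unemployment rate ≈ 6.58%.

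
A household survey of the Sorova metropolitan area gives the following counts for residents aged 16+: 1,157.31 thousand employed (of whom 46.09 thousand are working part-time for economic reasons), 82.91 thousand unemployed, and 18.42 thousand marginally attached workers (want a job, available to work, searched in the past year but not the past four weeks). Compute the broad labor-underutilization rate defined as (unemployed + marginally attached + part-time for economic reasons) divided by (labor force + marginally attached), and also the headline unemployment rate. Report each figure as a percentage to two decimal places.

Broad underutilization rate ≈ 11.71%; headline unemployment rate ≈ 6.69%.

Labor force = 1,157.31 + 82.91 = 1,240.22 thousand.
Numerator = 82.91 + 18.42 + 46.09 = 147.42 thousand.
Denominator = 1,240.22 + 18.42 = 1,258.64 thousand.
Broad rate = 147.42 / 1,258.64 = 11.71%.
Headline unemployment rate = 82.91 / 1,240.22 = 6.69%.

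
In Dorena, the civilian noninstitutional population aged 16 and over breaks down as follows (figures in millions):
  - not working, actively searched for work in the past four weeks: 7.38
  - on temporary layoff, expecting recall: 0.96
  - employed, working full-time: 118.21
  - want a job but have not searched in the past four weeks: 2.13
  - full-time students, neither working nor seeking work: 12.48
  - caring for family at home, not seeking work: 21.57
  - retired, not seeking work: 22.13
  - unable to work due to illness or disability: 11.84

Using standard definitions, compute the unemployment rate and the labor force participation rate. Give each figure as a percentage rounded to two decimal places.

Unemployment rate ≈ 6.59%; labor force participation rate ≈ 64.34%.

Employed = 118.21 million.
Unemployed = 7.38 + 0.96 = 8.34 million (jobless and actively searching, or on temporary layoff).
Labor force = 118.21 + 8.34 = 126.55 million.
Not in labor force = 2.13 + 12.48 + 21.57 + 22.13 + 11.84 = 70.15 million (those not working and not actively searching are outside the labor force — including those who want a job but have given up searching).
Civilian working-age population = 126.55 + 70.15 = 196.70 million.
Unemployment rate = 8.34 / 126.55 = 6.59%.
Labor force participation rate = 126.55 / 196.70 = 64.34%.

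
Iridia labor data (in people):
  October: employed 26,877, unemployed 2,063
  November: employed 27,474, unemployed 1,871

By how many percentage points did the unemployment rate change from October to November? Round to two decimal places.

The unemployment rate changed by −0.75 percentage points.

October: labor force = 26,877 + 2,063 = 28,940; u = 2,063/28,940 = 7.13%.
November: labor force = 27,474 + 1,871 = 29,345; u = 1,871/29,345 = 6.38%.
Change = 6.38% − 7.13% = −0.75 pp.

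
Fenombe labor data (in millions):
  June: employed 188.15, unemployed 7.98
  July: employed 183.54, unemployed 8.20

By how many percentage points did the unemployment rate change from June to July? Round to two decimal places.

June: labor force = 188.15 + 7.98 = 196.13; u = 7.98/196.13 = 4.07%.
July: labor force = 183.54 + 8.20 = 191.74; u = 8.20/191.74 = 4.28%.
Change = 4.28% − 4.07% = +0.21 pp.

The unemployment rate changed by +0.21 percentage points.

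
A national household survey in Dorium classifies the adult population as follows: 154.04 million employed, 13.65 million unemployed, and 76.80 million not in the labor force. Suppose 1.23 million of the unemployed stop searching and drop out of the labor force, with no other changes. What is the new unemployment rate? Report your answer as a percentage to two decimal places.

New unemployment rate ≈ 7.46%.

Initially, labor force = 154.04 + 13.65 = 167.69 million, so u = 13.65/167.69 = 8.14%.
After the change, unemployed and labor force both fall by 1.23 → E = 154.04, U = 12.42, labor force = 166.46 million.
New unemployment rate = 12.42 / 166.46 = 7.46%.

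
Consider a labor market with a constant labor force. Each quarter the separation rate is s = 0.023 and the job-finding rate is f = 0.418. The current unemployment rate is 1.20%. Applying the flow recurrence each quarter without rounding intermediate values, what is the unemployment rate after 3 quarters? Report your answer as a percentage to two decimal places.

With a fixed labor force, u_{t+1} = u_t + s·(1−u_t) − f·u_t = u_t·(1−s−f) + s.
Here 1−s−f = 0.559 and s = 0.023.
u_1 = 0.012000 × 0.559 + 0.023 = 0.029708.
u_2 = 0.029708 × 0.559 + 0.023 = 0.039607.
u_3 = 0.039607 × 0.559 + 0.023 = 0.045140.

Unemployment rate after three quarters ≈ 4.51%.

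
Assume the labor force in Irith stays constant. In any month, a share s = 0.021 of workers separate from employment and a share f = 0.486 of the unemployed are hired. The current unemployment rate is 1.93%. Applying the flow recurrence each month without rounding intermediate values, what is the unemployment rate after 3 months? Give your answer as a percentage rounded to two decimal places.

Unemployment rate after three months ≈ 3.88%.

With a fixed labor force, u_{t+1} = u_t + s·(1−u_t) − f·u_t = u_t·(1−s−f) + s.
Here 1−s−f = 0.493 and s = 0.021.
u_1 = 0.019300 × 0.493 + 0.021 = 0.030515.
u_2 = 0.030515 × 0.493 + 0.021 = 0.036044.
u_3 = 0.036044 × 0.493 + 0.021 = 0.038770.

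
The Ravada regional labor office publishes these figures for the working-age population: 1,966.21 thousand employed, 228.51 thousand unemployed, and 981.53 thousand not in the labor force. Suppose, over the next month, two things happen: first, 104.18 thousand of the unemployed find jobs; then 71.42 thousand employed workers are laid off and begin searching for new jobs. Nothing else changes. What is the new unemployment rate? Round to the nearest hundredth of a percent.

New unemployment rate ≈ 8.92%.

Initially, labor force = 1,966.21 + 228.51 = 2,194.72 thousand, so u = 228.51/2,194.72 = 10.41%.
After the first change, unemployed falls and employed rises by 104.18; labor force unchanged → E = 2,070.39, U = 124.33, labor force = 2,194.72 thousand.
After the second change, employed falls and unemployed rises by 71.42; labor force unchanged → E = 1,998.97, U = 195.75, labor force = 2,194.72 thousand.
New unemployment rate = 195.75 / 2,194.72 = 8.92%.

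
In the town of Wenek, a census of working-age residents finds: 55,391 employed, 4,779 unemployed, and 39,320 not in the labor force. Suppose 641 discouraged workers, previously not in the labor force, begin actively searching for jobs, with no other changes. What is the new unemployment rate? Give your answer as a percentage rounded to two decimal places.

New unemployment rate ≈ 8.91%.

Initially, labor force = 55,391 + 4,779 = 60,170, so u = 4,779/60,170 = 7.94%.
After the change, unemployed and labor force both rise by 641 → E = 55,391, U = 5,420, labor force = 60,811.
New unemployment rate = 5,420 / 60,811 = 8.91%.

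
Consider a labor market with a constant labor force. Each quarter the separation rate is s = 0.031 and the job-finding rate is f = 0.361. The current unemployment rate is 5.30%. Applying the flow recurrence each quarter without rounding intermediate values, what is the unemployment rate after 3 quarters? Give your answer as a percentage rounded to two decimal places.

Unemployment rate after three quarters ≈ 7.32%.

With a fixed labor force, u_{t+1} = u_t + s·(1−u_t) − f·u_t = u_t·(1−s−f) + s.
Here 1−s−f = 0.608 and s = 0.031.
u_1 = 0.053000 × 0.608 + 0.031 = 0.063224.
u_2 = 0.063224 × 0.608 + 0.031 = 0.069440.
u_3 = 0.069440 × 0.608 + 0.031 = 0.073220.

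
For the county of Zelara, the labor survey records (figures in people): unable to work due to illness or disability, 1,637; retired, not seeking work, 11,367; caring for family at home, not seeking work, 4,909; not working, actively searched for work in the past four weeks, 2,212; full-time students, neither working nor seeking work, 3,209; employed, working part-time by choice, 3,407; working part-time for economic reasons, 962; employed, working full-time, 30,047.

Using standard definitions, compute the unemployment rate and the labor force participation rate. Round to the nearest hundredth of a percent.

Employed = 3,407 + 962 + 30,047 = 34,416 (anyone who worked, including part-time for economic reasons, counts as employed).
Unemployed = 2,212.
Labor force = 34,416 + 2,212 = 36,628.
Not in labor force = 1,637 + 11,367 + 4,909 + 3,209 = 21,122 (those not working and not actively searching are outside the labor force).
Civilian working-age population = 36,628 + 21,122 = 57,750.
Unemployment rate = 2,212 / 36,628 = 6.04%.
Labor force participation rate = 36,628 / 57,750 = 63.43%.

Unemployment rate ≈ 6.04%; labor force participation rate ≈ 63.43%.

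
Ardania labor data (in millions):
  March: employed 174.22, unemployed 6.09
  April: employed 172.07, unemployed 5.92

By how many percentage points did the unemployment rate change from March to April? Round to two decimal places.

March: labor force = 174.22 + 6.09 = 180.31; u = 6.09/180.31 = 3.38%.
April: labor force = 172.07 + 5.92 = 177.99; u = 5.92/177.99 = 3.33%.
Change = 3.33% − 3.38% = −0.05 pp.

The unemployment rate changed by −0.05 percentage points.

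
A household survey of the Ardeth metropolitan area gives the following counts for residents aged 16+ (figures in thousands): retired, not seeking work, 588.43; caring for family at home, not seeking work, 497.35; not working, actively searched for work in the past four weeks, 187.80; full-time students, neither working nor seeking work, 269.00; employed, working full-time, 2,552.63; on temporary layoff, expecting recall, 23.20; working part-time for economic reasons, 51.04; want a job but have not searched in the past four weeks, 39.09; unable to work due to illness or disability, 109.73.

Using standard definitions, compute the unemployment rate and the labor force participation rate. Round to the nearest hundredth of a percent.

Unemployment rate ≈ 7.50%; labor force participation rate ≈ 65.18%.

Employed = 2,552.63 + 51.04 = 2,603.67 thousand (anyone who worked, including part-time for economic reasons, counts as employed).
Unemployed = 187.80 + 23.20 = 211.00 thousand (jobless and actively searching, or on temporary layoff).
Labor force = 2,603.67 + 211.00 = 2,814.67 thousand.
Not in labor force = 588.43 + 497.35 + 269.00 + 39.09 + 109.73 = 1,503.60 thousand (those not working and not actively searching are outside the labor force — including those who want a job but have given up searching).
Civilian working-age population = 2,814.67 + 1,503.60 = 4,318.27 thousand.
Unemployment rate = 211.00 / 2,814.67 = 7.50%.
Labor force participation rate = 2,814.67 / 4,318.27 = 65.18%.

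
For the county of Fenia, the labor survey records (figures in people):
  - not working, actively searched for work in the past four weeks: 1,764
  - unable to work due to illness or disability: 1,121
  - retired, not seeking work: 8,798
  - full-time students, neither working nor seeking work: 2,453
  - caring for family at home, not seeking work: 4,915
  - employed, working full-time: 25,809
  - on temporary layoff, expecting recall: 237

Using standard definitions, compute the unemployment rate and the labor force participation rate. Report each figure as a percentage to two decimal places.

Unemployment rate ≈ 7.20%; labor force participation rate ≈ 61.67%.

Employed = 25,809.
Unemployed = 1,764 + 237 = 2,001 (jobless and actively searching, or on temporary layoff).
Labor force = 25,809 + 2,001 = 27,810.
Not in labor force = 1,121 + 8,798 + 2,453 + 4,915 = 17,287 (those not working and not actively searching are outside the labor force).
Civilian working-age population = 27,810 + 17,287 = 45,097.
Unemployment rate = 2,001 / 27,810 = 7.20%.
Labor force participation rate = 27,810 / 45,097 = 61.67%.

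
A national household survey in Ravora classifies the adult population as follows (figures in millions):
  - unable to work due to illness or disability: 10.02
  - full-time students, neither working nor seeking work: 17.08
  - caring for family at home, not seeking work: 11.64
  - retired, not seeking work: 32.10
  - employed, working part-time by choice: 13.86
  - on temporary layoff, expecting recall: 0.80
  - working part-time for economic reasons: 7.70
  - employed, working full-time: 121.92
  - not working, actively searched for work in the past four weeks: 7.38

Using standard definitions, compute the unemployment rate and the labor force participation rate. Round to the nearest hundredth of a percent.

Unemployment rate ≈ 5.39%; labor force participation rate ≈ 68.16%.

Employed = 13.86 + 7.70 + 121.92 = 143.48 million (anyone who worked, including part-time for economic reasons, counts as employed).
Unemployed = 0.80 + 7.38 = 8.18 million (jobless and actively searching, or on temporary layoff).
Labor force = 143.48 + 8.18 = 151.66 million.
Not in labor force = 10.02 + 17.08 + 11.64 + 32.10 = 70.84 million (those not working and not actively searching are outside the labor force).
Civilian working-age population = 151.66 + 70.84 = 222.50 million.
Unemployment rate = 8.18 / 151.66 = 5.39%.
Labor force participation rate = 151.66 / 222.50 = 68.16%.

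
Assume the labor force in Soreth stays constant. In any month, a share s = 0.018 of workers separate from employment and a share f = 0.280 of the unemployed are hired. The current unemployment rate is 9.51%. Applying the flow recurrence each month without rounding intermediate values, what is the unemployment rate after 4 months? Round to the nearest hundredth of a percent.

With a fixed labor force, u_{t+1} = u_t + s·(1−u_t) − f·u_t = u_t·(1−s−f) + s.
Here 1−s−f = 0.702 and s = 0.018.
u_1 = 0.095100 × 0.702 + 0.018 = 0.084760.
u_2 = 0.084760 × 0.702 + 0.018 = 0.077502.
u_3 = 0.077502 × 0.702 + 0.018 = 0.072406.
u_4 = 0.072406 × 0.702 + 0.018 = 0.068829.

Unemployment rate after four months ≈ 6.88%.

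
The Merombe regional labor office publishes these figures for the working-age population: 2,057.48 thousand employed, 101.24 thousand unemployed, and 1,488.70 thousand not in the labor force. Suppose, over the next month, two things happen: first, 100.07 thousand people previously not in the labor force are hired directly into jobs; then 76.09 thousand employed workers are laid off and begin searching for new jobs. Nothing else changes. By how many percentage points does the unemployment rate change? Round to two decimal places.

The unemployment rate changes by +3.16 percentage points.

Initially, labor force = 2,057.48 + 101.24 = 2,158.72 thousand, so u = 101.24/2,158.72 = 4.69%.
After the first change, employed and labor force both rise by 100.07; unemployed unchanged → E = 2,157.55, U = 101.24, labor force = 2,258.79 thousand.
After the second change, employed falls and unemployed rises by 76.09; labor force unchanged → E = 2,081.46, U = 177.33, labor force = 2,258.79 thousand.
New unemployment rate = 177.33 / 2,258.79 = 7.85%.
Change = 7.85% − 4.69% = +3.16 percentage points.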